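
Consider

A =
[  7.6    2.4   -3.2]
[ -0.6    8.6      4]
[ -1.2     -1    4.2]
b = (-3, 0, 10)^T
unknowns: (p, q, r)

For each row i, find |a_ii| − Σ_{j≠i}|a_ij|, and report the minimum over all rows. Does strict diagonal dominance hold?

2

row 1: |7.6| − (2.4+3.2) = 2
row 2: |8.6| − (0.6+4) = 4
row 3: |4.2| − (1.2+1) = 2
minimum over rows = 2 → strictly diagonally dominant (convergence guaranteed)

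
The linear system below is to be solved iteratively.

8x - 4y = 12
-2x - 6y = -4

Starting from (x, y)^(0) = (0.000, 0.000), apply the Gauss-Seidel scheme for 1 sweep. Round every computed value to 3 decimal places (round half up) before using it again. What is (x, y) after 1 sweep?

(1.500, 0.167)

Iteration 1:
  x = (12 - (-4)·0.000) / (8) = 1.500
  y = (-4 - (-2)·1.500) / (-6) = 0.167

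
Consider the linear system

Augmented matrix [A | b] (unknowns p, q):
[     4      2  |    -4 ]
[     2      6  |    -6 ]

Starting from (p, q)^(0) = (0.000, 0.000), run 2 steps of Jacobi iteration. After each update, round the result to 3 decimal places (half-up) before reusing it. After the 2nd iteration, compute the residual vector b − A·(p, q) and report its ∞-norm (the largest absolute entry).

Iteration 1:
  p = (-4 - (2)·0.000) / (4) = -1.000
  q = (-6 - (2)·0.000) / (6) = -1.000
Iteration 2:
  p = (-4 - (2)·-1.000) / (4) = -0.500
  q = (-6 - (2)·-1.000) / (6) = -0.667
Residual b − A·x = (-0.666, -0.998); ∞-norm = 0.998

0.998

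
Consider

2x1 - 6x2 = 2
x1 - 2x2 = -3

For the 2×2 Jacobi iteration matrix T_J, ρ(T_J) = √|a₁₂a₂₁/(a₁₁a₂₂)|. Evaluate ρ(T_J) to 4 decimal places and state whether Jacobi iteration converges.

1.2247

a₁₂a₂₁/(a₁₁a₂₂) = (-6)·(1) / ((2)·(-2)) = 1.500000
ρ = √|1.500000| = √1.500000 = 1.2247
ρ > 1, so Jacobi diverges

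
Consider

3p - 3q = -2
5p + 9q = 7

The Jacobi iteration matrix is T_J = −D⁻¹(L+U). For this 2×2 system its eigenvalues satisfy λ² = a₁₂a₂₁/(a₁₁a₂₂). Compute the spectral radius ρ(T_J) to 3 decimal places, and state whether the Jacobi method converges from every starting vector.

0.745

a₁₂a₂₁/(a₁₁a₂₂) = (-3)·(5) / ((3)·(9)) = -0.555556
ρ = √|-0.555556| = √0.555556 = 0.745
ρ < 1, so Jacobi converges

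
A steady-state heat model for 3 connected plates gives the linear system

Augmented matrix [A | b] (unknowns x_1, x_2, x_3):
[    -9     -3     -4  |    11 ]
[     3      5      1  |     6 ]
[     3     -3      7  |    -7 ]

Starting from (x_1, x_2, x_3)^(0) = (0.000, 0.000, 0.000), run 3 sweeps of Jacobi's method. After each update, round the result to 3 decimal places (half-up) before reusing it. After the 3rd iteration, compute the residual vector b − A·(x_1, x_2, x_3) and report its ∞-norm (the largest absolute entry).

Iteration 1:
  x_1 = (11 - (-3)·0.000 - (-4)·0.000) / (-9) = -1.222
  x_2 = (6 - (3)·0.000 - (1)·0.000) / (5) = 1.200
  x_3 = (-7 - (3)·0.000 - (-3)·0.000) / (7) = -1.000
Iteration 2:
  x_1 = (11 - (-3)·1.200 - (-4)·-1.000) / (-9) = -1.178
  x_2 = (6 - (3)·-1.222 - (1)·-1.000) / (5) = 2.133
  x_3 = (-7 - (3)·-1.222 - (-3)·1.200) / (7) = 0.038
Iteration 3:
  x_1 = (11 - (-3)·2.133 - (-4)·0.038) / (-9) = -1.950
  x_2 = (6 - (3)·-1.178 - (1)·0.038) / (5) = 1.899
  x_3 = (-7 - (3)·-1.178 - (-3)·2.133) / (7) = 0.419
Residual b − A·x = (0.823, 1.936, 1.614); ∞-norm = 1.936

1.936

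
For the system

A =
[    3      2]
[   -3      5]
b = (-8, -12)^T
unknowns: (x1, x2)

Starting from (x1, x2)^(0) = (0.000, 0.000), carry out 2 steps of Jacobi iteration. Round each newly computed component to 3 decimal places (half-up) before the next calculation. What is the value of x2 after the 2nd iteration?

-4.000

Iteration 1:
  x1 = (-8 - (2)·0.000) / (3) = -2.667
  x2 = (-12 - (-3)·0.000) / (5) = -2.400
Iteration 2:
  x1 = (-8 - (2)·-2.400) / (3) = -1.067
  x2 = (-12 - (-3)·-2.667) / (5) = -4.000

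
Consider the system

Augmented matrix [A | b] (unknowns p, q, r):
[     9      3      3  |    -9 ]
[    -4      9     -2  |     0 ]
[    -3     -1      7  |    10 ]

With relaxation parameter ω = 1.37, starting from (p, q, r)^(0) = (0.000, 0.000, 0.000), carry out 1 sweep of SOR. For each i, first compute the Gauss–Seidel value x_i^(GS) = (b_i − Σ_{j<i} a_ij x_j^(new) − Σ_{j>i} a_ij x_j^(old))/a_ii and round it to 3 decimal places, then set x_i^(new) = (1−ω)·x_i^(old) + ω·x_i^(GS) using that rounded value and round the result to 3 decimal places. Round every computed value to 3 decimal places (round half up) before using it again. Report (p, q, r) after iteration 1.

(-1.370, -0.834, 0.989)

Iteration 1:
  p: GS value = (-9 - (3)·0.000 - (3)·0.000) / (9) = -1.000;  p ← (1−ω)·0.000 + ω·-1.000 = -1.370
  q: GS value = (0 - (-4)·-1.370 - (-2)·0.000) / (9) = -0.609;  q ← (1−ω)·0.000 + ω·-0.609 = -0.834
  r: GS value = (10 - (-3)·-1.370 - (-1)·-0.834) / (7) = 0.722;  r ← (1−ω)·0.000 + ω·0.722 = 0.989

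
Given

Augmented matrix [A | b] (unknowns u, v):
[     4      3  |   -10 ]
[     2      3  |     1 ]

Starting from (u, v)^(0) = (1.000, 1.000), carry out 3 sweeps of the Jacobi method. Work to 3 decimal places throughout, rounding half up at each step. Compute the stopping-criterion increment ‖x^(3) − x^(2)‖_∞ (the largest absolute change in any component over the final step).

Iteration 1:
  u = (-10 - (3)·1.000) / (4) = -3.250
  v = (1 - (2)·1.000) / (3) = -0.333
Iteration 2:
  u = (-10 - (3)·-0.333) / (4) = -2.250
  v = (1 - (2)·-3.250) / (3) = 2.500
Iteration 3:
  u = (-10 - (3)·2.500) / (4) = -4.375
  v = (1 - (2)·-2.250) / (3) = 1.833
Change: (-2.125, -0.667) → max |·| = 2.125

2.125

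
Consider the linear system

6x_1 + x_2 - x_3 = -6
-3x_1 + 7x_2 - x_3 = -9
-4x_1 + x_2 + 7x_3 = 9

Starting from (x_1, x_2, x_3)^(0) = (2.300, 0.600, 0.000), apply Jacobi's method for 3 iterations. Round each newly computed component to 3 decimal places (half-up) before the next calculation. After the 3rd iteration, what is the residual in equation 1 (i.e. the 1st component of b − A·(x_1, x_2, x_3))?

0.495

Iteration 1:
  x_1 = (-6 - (1)·0.600 - (-1)·0.000) / (6) = -1.100
  x_2 = (-9 - (-3)·2.300 - (-1)·0.000) / (7) = -0.300
  x_3 = (9 - (-4)·2.300 - (1)·0.600) / (7) = 2.514
Iteration 2:
  x_1 = (-6 - (1)·-0.300 - (-1)·2.514) / (6) = -0.531
  x_2 = (-9 - (-3)·-1.100 - (-1)·2.514) / (7) = -1.398
  x_3 = (9 - (-4)·-1.100 - (1)·-0.300) / (7) = 0.700
Iteration 3:
  x_1 = (-6 - (1)·-1.398 - (-1)·0.700) / (6) = -0.650
  x_2 = (-9 - (-3)·-0.531 - (-1)·0.700) / (7) = -1.413
  x_3 = (9 - (-4)·-0.531 - (1)·-1.398) / (7) = 1.182
Residual b − A·x = (0.495, 0.123, -0.461)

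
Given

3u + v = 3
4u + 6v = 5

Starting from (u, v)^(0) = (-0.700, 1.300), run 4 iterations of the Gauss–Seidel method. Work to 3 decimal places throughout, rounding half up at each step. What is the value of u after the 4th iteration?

0.925

Iteration 1:
  u = (3 - (1)·1.300) / (3) = 0.567
  v = (5 - (4)·0.567) / (6) = 0.455
Iteration 2:
  u = (3 - (1)·0.455) / (3) = 0.848
  v = (5 - (4)·0.848) / (6) = 0.268
Iteration 3:
  u = (3 - (1)·0.268) / (3) = 0.911
  v = (5 - (4)·0.911) / (6) = 0.226
Iteration 4:
  u = (3 - (1)·0.226) / (3) = 0.925
  v = (5 - (4)·0.925) / (6) = 0.217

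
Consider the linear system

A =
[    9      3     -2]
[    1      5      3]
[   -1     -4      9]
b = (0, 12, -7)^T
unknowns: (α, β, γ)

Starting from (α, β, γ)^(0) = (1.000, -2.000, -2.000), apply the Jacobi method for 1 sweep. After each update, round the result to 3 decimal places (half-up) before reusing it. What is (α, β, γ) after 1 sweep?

(0.222, 3.400, -1.556)

Iteration 1:
  α = (0 - (3)·-2.000 - (-2)·-2.000) / (9) = 0.222
  β = (12 - (1)·1.000 - (3)·-2.000) / (5) = 3.400
  γ = (-7 - (-1)·1.000 - (-4)·-2.000) / (9) = -1.556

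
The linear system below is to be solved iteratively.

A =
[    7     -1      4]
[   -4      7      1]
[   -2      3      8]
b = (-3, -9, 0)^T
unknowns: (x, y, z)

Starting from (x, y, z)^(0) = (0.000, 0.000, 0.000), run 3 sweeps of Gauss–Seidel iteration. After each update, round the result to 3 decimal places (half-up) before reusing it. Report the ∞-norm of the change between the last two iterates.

0.054

Iteration 1:
  x = (-3 - (-1)·0.000 - (4)·0.000) / (7) = -0.429
  y = (-9 - (-4)·-0.429 - (1)·0.000) / (7) = -1.531
  z = (0 - (-2)·-0.429 - (3)·-1.531) / (8) = 0.467
Iteration 2:
  x = (-3 - (-1)·-1.531 - (4)·0.467) / (7) = -0.914
  y = (-9 - (-4)·-0.914 - (1)·0.467) / (7) = -1.875
  z = (0 - (-2)·-0.914 - (3)·-1.875) / (8) = 0.475
Iteration 3:
  x = (-3 - (-1)·-1.875 - (4)·0.475) / (7) = -0.968
  y = (-9 - (-4)·-0.968 - (1)·0.475) / (7) = -1.907
  z = (0 - (-2)·-0.968 - (3)·-1.907) / (8) = 0.473
Change: (-0.054, -0.032, -0.002) → max |·| = 0.054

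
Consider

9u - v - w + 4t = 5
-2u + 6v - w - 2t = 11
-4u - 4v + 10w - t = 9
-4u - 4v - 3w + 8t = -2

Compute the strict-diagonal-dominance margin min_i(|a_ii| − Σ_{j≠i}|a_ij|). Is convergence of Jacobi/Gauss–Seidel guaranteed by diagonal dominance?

row 1: |9| − (1+1+4) = 3
row 2: |6| − (2+1+2) = 1
row 3: |10| − (4+4+1) = 1
row 4: |8| − (4+4+3) = -3
minimum over rows = -3 → not strictly diagonally dominant

-3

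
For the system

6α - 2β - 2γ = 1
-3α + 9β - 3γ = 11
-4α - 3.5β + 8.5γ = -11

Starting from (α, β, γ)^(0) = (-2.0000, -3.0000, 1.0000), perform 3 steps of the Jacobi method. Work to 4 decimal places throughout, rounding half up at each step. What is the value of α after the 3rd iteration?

Iteration 1:
  α = (1 - (-2)·-3.0000 - (-2)·1.0000) / (6) = -0.5000
  β = (11 - (-3)·-2.0000 - (-3)·1.0000) / (9) = 0.8889
  γ = (-11 - (-4)·-2.0000 - (-3.5)·-3.0000) / (8.5) = -3.4706
Iteration 2:
  α = (1 - (-2)·0.8889 - (-2)·-3.4706) / (6) = -0.6939
  β = (11 - (-3)·-0.5000 - (-3)·-3.4706) / (9) = -0.1013
  γ = (-11 - (-4)·-0.5000 - (-3.5)·0.8889) / (8.5) = -1.1634
Iteration 3:
  α = (1 - (-2)·-0.1013 - (-2)·-1.1634) / (6) = -0.2549
  β = (11 - (-3)·-0.6939 - (-3)·-1.1634) / (9) = 0.6031
  γ = (-11 - (-4)·-0.6939 - (-3.5)·-0.1013) / (8.5) = -1.6624

-0.2549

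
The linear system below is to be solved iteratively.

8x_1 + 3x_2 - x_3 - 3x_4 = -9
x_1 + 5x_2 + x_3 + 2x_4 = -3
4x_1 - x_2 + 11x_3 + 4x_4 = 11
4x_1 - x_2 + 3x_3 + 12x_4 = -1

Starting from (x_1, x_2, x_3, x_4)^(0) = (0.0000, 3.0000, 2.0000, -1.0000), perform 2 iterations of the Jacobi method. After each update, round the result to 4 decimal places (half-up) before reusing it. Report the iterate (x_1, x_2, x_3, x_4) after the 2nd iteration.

(-0.8204, -0.3190, 1.9303, 0.2492)

Iteration 1:
  x_1 = (-9 - (3)·3.0000 - (-1)·2.0000 - (-3)·-1.0000) / (8) = -2.3750
  x_2 = (-3 - (1)·0.0000 - (1)·2.0000 - (2)·-1.0000) / (5) = -0.6000
  x_3 = (11 - (4)·0.0000 - (-1)·3.0000 - (4)·-1.0000) / (11) = 1.6364
  x_4 = (-1 - (4)·0.0000 - (-1)·3.0000 - (3)·2.0000) / (12) = -0.3333
Iteration 2:
  x_1 = (-9 - (3)·-0.6000 - (-1)·1.6364 - (-3)·-0.3333) / (8) = -0.8204
  x_2 = (-3 - (1)·-2.3750 - (1)·1.6364 - (2)·-0.3333) / (5) = -0.3190
  x_3 = (11 - (4)·-2.3750 - (-1)·-0.6000 - (4)·-0.3333) / (11) = 1.9303
  x_4 = (-1 - (4)·-2.3750 - (-1)·-0.6000 - (3)·1.6364) / (12) = 0.2492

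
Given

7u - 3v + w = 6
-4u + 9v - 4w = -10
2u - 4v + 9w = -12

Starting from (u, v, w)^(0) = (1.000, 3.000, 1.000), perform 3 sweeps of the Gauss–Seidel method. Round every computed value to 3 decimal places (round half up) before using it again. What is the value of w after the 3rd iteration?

Iteration 1:
  u = (6 - (-3)·3.000 - (1)·1.000) / (7) = 2.000
  v = (-10 - (-4)·2.000 - (-4)·1.000) / (9) = 0.222
  w = (-12 - (2)·2.000 - (-4)·0.222) / (9) = -1.679
Iteration 2:
  u = (6 - (-3)·0.222 - (1)·-1.679) / (7) = 1.192
  v = (-10 - (-4)·1.192 - (-4)·-1.679) / (9) = -1.328
  w = (-12 - (2)·1.192 - (-4)·-1.328) / (9) = -2.188
Iteration 3:
  u = (6 - (-3)·-1.328 - (1)·-2.188) / (7) = 0.601
  v = (-10 - (-4)·0.601 - (-4)·-2.188) / (9) = -1.816
  w = (-12 - (2)·0.601 - (-4)·-1.816) / (9) = -2.274

-2.274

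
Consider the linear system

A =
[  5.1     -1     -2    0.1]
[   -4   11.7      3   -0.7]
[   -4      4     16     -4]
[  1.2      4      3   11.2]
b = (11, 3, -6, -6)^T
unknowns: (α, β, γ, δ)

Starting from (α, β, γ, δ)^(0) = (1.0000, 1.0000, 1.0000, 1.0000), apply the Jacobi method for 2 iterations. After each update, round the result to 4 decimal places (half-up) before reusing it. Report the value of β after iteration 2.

Iteration 1:
  α = (11 - (-1)·1.0000 - (-2)·1.0000 - (0.1)·1.0000) / (5.1) = 2.7255
  β = (3 - (-4)·1.0000 - (3)·1.0000 - (-0.7)·1.0000) / (11.7) = 0.4017
  γ = (-6 - (-4)·1.0000 - (4)·1.0000 - (-4)·1.0000) / (16) = -0.1250
  δ = (-6 - (1.2)·1.0000 - (4)·1.0000 - (3)·1.0000) / (11.2) = -1.2679
Iteration 2:
  α = (11 - (-1)·0.4017 - (-2)·-0.1250 - (0.1)·-1.2679) / (5.1) = 2.2115
  β = (3 - (-4)·2.7255 - (3)·-0.1250 - (-0.7)·-1.2679) / (11.7) = 1.1444
  γ = (-6 - (-4)·2.7255 - (4)·0.4017 - (-4)·-1.2679) / (16) = -0.1110
  δ = (-6 - (1.2)·2.7255 - (4)·0.4017 - (3)·-0.1250) / (11.2) = -0.9377

1.1444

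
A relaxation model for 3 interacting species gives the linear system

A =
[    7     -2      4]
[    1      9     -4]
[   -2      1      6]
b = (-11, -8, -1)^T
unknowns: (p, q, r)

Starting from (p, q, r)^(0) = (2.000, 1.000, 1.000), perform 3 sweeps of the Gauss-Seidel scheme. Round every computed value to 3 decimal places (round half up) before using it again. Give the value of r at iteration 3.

Iteration 1:
  p = (-11 - (-2)·1.000 - (4)·1.000) / (7) = -1.857
  q = (-8 - (1)·-1.857 - (-4)·1.000) / (9) = -0.238
  r = (-1 - (-2)·-1.857 - (1)·-0.238) / (6) = -0.746
Iteration 2:
  p = (-11 - (-2)·-0.238 - (4)·-0.746) / (7) = -1.213
  q = (-8 - (1)·-1.213 - (-4)·-0.746) / (9) = -1.086
  r = (-1 - (-2)·-1.213 - (1)·-1.086) / (6) = -0.390
Iteration 3:
  p = (-11 - (-2)·-1.086 - (4)·-0.390) / (7) = -1.659
  q = (-8 - (1)·-1.659 - (-4)·-0.390) / (9) = -0.878
  r = (-1 - (-2)·-1.659 - (1)·-0.878) / (6) = -0.573

-0.573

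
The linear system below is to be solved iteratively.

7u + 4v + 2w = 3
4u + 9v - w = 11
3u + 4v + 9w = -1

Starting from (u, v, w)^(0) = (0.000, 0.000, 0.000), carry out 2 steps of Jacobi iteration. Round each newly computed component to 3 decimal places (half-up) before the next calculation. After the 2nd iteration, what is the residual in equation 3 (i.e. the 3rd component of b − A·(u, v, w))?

2.811

Iteration 1:
  u = (3 - (4)·0.000 - (2)·0.000) / (7) = 0.429
  v = (11 - (4)·0.000 - (-1)·0.000) / (9) = 1.222
  w = (-1 - (3)·0.000 - (4)·0.000) / (9) = -0.111
Iteration 2:
  u = (3 - (4)·1.222 - (2)·-0.111) / (7) = -0.238
  v = (11 - (4)·0.429 - (-1)·-0.111) / (9) = 1.019
  w = (-1 - (3)·0.429 - (4)·1.222) / (9) = -0.797
Residual b − A·x = (2.184, 1.984, 2.811)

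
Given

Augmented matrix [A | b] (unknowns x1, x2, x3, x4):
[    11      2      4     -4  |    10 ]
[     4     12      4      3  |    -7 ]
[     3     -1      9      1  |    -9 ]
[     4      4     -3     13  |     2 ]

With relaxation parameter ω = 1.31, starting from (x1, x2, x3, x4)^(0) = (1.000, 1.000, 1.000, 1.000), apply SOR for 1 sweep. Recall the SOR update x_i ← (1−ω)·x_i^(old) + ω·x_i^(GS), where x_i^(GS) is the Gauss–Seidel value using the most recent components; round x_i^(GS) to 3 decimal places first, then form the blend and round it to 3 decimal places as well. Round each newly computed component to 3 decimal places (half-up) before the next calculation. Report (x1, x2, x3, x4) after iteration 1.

(0.642, -2.119, -2.355, -0.225)

Iteration 1:
  x1: GS value = (10 - (2)·1.000 - (4)·1.000 - (-4)·1.000) / (11) = 0.727;  x1 ← (1−ω)·1.000 + ω·0.727 = 0.642
  x2: GS value = (-7 - (4)·0.642 - (4)·1.000 - (3)·1.000) / (12) = -1.381;  x2 ← (1−ω)·1.000 + ω·-1.381 = -2.119
  x3: GS value = (-9 - (3)·0.642 - (-1)·-2.119 - (1)·1.000) / (9) = -1.561;  x3 ← (1−ω)·1.000 + ω·-1.561 = -2.355
  x4: GS value = (2 - (4)·0.642 - (4)·-2.119 - (-3)·-2.355) / (13) = 0.065;  x4 ← (1−ω)·1.000 + ω·0.065 = -0.225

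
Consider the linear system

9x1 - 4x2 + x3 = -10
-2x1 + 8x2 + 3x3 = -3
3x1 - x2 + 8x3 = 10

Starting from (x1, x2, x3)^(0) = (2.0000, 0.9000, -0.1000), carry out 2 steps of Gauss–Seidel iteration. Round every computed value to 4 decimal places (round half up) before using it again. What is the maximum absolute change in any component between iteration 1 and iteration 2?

Iteration 1:
  x1 = (-10 - (-4)·0.9000 - (1)·-0.1000) / (9) = -0.7000
  x2 = (-3 - (-2)·-0.7000 - (3)·-0.1000) / (8) = -0.5125
  x3 = (10 - (3)·-0.7000 - (-1)·-0.5125) / (8) = 1.4484
Iteration 2:
  x1 = (-10 - (-4)·-0.5125 - (1)·1.4484) / (9) = -1.4998
  x2 = (-3 - (-2)·-1.4998 - (3)·1.4484) / (8) = -1.2931
  x3 = (10 - (3)·-1.4998 - (-1)·-1.2931) / (8) = 1.6508
Change: (-0.7998, -0.7806, 0.2024) → max |·| = 0.7998

0.7998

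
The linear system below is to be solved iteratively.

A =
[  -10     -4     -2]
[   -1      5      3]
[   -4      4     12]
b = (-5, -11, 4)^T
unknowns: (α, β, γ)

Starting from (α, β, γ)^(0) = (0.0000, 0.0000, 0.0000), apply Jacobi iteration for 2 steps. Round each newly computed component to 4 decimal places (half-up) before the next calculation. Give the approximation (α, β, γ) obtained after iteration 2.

(1.3133, -2.3000, 1.2333)

Iteration 1:
  α = (-5 - (-4)·0.0000 - (-2)·0.0000) / (-10) = 0.5000
  β = (-11 - (-1)·0.0000 - (3)·0.0000) / (5) = -2.2000
  γ = (4 - (-4)·0.0000 - (4)·0.0000) / (12) = 0.3333
Iteration 2:
  α = (-5 - (-4)·-2.2000 - (-2)·0.3333) / (-10) = 1.3133
  β = (-11 - (-1)·0.5000 - (3)·0.3333) / (5) = -2.3000
  γ = (4 - (-4)·0.5000 - (4)·-2.2000) / (12) = 1.2333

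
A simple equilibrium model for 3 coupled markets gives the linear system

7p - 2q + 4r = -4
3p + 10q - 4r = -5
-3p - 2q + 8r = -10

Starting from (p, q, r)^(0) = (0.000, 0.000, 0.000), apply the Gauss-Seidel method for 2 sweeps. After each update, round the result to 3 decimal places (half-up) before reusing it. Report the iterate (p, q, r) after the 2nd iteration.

Iteration 1:
  p = (-4 - (-2)·0.000 - (4)·0.000) / (7) = -0.571
  q = (-5 - (3)·-0.571 - (-4)·0.000) / (10) = -0.329
  r = (-10 - (-3)·-0.571 - (-2)·-0.329) / (8) = -1.546
Iteration 2:
  p = (-4 - (-2)·-0.329 - (4)·-1.546) / (7) = 0.218
  q = (-5 - (3)·0.218 - (-4)·-1.546) / (10) = -1.184
  r = (-10 - (-3)·0.218 - (-2)·-1.184) / (8) = -1.464

(0.218, -1.184, -1.464)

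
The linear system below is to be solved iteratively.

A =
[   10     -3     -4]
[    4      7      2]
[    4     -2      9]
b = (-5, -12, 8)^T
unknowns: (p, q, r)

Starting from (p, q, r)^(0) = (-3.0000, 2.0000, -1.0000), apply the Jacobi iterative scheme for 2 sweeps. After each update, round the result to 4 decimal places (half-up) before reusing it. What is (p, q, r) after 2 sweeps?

(0.6524, -2.3048, 1.0857)

Iteration 1:
  p = (-5 - (-3)·2.0000 - (-4)·-1.0000) / (10) = -0.3000
  q = (-12 - (4)·-3.0000 - (2)·-1.0000) / (7) = 0.2857
  r = (8 - (4)·-3.0000 - (-2)·2.0000) / (9) = 2.6667
Iteration 2:
  p = (-5 - (-3)·0.2857 - (-4)·2.6667) / (10) = 0.6524
  q = (-12 - (4)·-0.3000 - (2)·2.6667) / (7) = -2.3048
  r = (8 - (4)·-0.3000 - (-2)·0.2857) / (9) = 1.0857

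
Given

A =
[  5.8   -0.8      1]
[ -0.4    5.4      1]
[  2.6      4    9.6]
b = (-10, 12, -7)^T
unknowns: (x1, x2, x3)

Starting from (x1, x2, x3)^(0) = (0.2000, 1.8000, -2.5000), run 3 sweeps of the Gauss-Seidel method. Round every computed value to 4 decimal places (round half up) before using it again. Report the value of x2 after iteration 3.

Iteration 1:
  x1 = (-10 - (-0.8)·1.8000 - (1)·-2.5000) / (5.8) = -1.0448
  x2 = (12 - (-0.4)·-1.0448 - (1)·-2.5000) / (5.4) = 2.6078
  x3 = (-7 - (2.6)·-1.0448 - (4)·2.6078) / (9.6) = -1.5328
Iteration 2:
  x1 = (-10 - (-0.8)·2.6078 - (1)·-1.5328) / (5.8) = -1.1002
  x2 = (12 - (-0.4)·-1.1002 - (1)·-1.5328) / (5.4) = 2.4246
  x3 = (-7 - (2.6)·-1.1002 - (4)·2.4246) / (9.6) = -1.4414
Iteration 3:
  x1 = (-10 - (-0.8)·2.4246 - (1)·-1.4414) / (5.8) = -1.1412
  x2 = (12 - (-0.4)·-1.1412 - (1)·-1.4414) / (5.4) = 2.4046
  x3 = (-7 - (2.6)·-1.1412 - (4)·2.4046) / (9.6) = -1.4220

2.4046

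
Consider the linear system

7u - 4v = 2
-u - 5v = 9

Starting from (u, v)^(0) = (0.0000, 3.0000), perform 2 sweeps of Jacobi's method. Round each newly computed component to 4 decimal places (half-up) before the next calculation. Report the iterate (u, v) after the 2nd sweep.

Iteration 1:
  u = (2 - (-4)·3.0000) / (7) = 2.0000
  v = (9 - (-1)·0.0000) / (-5) = -1.8000
Iteration 2:
  u = (2 - (-4)·-1.8000) / (7) = -0.7429
  v = (9 - (-1)·2.0000) / (-5) = -2.2000

(-0.7429, -2.2000)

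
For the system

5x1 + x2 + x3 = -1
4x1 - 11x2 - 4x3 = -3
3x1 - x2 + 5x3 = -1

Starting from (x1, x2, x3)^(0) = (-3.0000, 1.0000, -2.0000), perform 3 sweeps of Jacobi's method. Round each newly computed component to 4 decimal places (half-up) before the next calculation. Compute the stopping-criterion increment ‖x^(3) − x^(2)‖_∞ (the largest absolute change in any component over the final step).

Iteration 1:
  x1 = (-1 - (1)·1.0000 - (1)·-2.0000) / (5) = 0.0000
  x2 = (-3 - (4)·-3.0000 - (-4)·-2.0000) / (-11) = -0.0909
  x3 = (-1 - (3)·-3.0000 - (-1)·1.0000) / (5) = 1.8000
Iteration 2:
  x1 = (-1 - (1)·-0.0909 - (1)·1.8000) / (5) = -0.5418
  x2 = (-3 - (4)·0.0000 - (-4)·1.8000) / (-11) = -0.3818
  x3 = (-1 - (3)·0.0000 - (-1)·-0.0909) / (5) = -0.2182
Iteration 3:
  x1 = (-1 - (1)·-0.3818 - (1)·-0.2182) / (5) = -0.0800
  x2 = (-3 - (4)·-0.5418 - (-4)·-0.2182) / (-11) = 0.1551
  x3 = (-1 - (3)·-0.5418 - (-1)·-0.3818) / (5) = 0.0487
Change: (0.4618, 0.5369, 0.2669) → max |·| = 0.5369

0.5369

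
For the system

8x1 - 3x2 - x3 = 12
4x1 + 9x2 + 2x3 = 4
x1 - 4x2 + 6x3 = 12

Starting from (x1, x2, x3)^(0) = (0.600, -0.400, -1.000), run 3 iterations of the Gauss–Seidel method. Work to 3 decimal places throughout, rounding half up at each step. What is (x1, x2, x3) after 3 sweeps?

(1.363, -0.427, 1.488)

Iteration 1:
  x1 = (12 - (-3)·-0.400 - (-1)·-1.000) / (8) = 1.225
  x2 = (4 - (4)·1.225 - (2)·-1.000) / (9) = 0.122
  x3 = (12 - (1)·1.225 - (-4)·0.122) / (6) = 1.877
Iteration 2:
  x1 = (12 - (-3)·0.122 - (-1)·1.877) / (8) = 1.780
  x2 = (4 - (4)·1.780 - (2)·1.877) / (9) = -0.764
  x3 = (12 - (1)·1.780 - (-4)·-0.764) / (6) = 1.194
Iteration 3:
  x1 = (12 - (-3)·-0.764 - (-1)·1.194) / (8) = 1.363
  x2 = (4 - (4)·1.363 - (2)·1.194) / (9) = -0.427
  x3 = (12 - (1)·1.363 - (-4)·-0.427) / (6) = 1.488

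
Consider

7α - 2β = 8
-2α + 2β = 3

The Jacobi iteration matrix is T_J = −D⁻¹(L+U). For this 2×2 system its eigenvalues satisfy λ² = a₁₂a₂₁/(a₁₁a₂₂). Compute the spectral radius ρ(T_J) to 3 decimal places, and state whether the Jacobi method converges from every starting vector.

0.535

a₁₂a₂₁/(a₁₁a₂₂) = (-2)·(-2) / ((7)·(2)) = 0.285714
ρ = √|0.285714| = √0.285714 = 0.535
ρ < 1, so Jacobi converges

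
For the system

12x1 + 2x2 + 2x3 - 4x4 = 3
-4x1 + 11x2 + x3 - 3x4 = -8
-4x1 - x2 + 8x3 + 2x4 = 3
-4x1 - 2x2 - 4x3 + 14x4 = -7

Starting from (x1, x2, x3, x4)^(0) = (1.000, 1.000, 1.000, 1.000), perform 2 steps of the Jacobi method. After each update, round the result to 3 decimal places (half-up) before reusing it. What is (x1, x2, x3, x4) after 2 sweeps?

Iteration 1:
  x1 = (3 - (2)·1.000 - (2)·1.000 - (-4)·1.000) / (12) = 0.250
  x2 = (-8 - (-4)·1.000 - (1)·1.000 - (-3)·1.000) / (11) = -0.182
  x3 = (3 - (-4)·1.000 - (-1)·1.000 - (2)·1.000) / (8) = 0.750
  x4 = (-7 - (-4)·1.000 - (-2)·1.000 - (-4)·1.000) / (14) = 0.214
Iteration 2:
  x1 = (3 - (2)·-0.182 - (2)·0.750 - (-4)·0.214) / (12) = 0.227
  x2 = (-8 - (-4)·0.250 - (1)·0.750 - (-3)·0.214) / (11) = -0.646
  x3 = (3 - (-4)·0.250 - (-1)·-0.182 - (2)·0.214) / (8) = 0.424
  x4 = (-7 - (-4)·0.250 - (-2)·-0.182 - (-4)·0.750) / (14) = -0.240

(0.227, -0.646, 0.424, -0.240)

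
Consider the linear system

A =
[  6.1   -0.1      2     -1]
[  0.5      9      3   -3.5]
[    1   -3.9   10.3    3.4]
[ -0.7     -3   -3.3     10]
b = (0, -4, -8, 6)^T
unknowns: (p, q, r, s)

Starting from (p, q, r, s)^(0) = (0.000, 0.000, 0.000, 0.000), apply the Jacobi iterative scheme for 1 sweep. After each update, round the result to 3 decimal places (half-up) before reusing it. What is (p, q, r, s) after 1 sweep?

(0.000, -0.444, -0.777, 0.600)

Iteration 1:
  p = (0 - (-0.1)·0.000 - (2)·0.000 - (-1)·0.000) / (6.1) = 0.000
  q = (-4 - (0.5)·0.000 - (3)·0.000 - (-3.5)·0.000) / (9) = -0.444
  r = (-8 - (1)·0.000 - (-3.9)·0.000 - (3.4)·0.000) / (10.3) = -0.777
  s = (6 - (-0.7)·0.000 - (-3)·0.000 - (-3.3)·0.000) / (10) = 0.600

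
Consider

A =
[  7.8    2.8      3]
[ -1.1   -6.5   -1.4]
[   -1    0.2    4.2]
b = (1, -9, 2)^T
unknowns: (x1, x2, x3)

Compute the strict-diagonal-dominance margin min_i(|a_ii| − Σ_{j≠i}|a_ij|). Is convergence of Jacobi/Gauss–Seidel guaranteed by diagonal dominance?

row 1: |7.8| − (2.8+3) = 2
row 2: |-6.5| − (1.1+1.4) = 4
row 3: |4.2| − (1+0.2) = 3
minimum over rows = 2 → strictly diagonally dominant (convergence guaranteed)

2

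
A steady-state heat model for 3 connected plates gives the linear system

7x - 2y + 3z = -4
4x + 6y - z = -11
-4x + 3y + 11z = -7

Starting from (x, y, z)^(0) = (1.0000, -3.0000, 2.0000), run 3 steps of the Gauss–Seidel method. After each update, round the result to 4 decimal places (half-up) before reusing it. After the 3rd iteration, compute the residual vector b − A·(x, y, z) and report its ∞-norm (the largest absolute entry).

Iteration 1:
  x = (-4 - (-2)·-3.0000 - (3)·2.0000) / (7) = -2.2857
  y = (-11 - (4)·-2.2857 - (-1)·2.0000) / (6) = 0.0238
  z = (-7 - (-4)·-2.2857 - (3)·0.0238) / (11) = -1.4740
Iteration 2:
  x = (-4 - (-2)·0.0238 - (3)·-1.4740) / (7) = 0.0671
  y = (-11 - (4)·0.0671 - (-1)·-1.4740) / (6) = -2.1237
  z = (-7 - (-4)·0.0671 - (3)·-2.1237) / (11) = -0.0328
Iteration 3:
  x = (-4 - (-2)·-2.1237 - (3)·-0.0328) / (7) = -1.1641
  y = (-11 - (4)·-1.1641 - (-1)·-0.0328) / (6) = -1.0627
  z = (-7 - (-4)·-1.1641 - (3)·-1.0627) / (11) = -0.7698
Residual b − A·x = (4.3327, -0.7372, -0.0005); ∞-norm = 4.3327

4.3327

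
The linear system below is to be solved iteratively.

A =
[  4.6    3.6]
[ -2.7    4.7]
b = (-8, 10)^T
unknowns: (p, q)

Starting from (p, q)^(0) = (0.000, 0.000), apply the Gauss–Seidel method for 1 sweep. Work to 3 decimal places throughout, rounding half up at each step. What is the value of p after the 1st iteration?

-1.739

Iteration 1:
  p = (-8 - (3.6)·0.000) / (4.6) = -1.739
  q = (10 - (-2.7)·-1.739) / (4.7) = 1.129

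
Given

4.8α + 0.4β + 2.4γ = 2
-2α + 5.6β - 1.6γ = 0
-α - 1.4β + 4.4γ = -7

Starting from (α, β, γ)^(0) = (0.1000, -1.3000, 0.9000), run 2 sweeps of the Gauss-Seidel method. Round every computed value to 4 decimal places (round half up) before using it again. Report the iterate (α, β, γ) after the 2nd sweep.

(1.1348, -0.0186, -1.3389)

Iteration 1:
  α = (2 - (0.4)·-1.3000 - (2.4)·0.9000) / (4.8) = 0.0750
  β = (0 - (-2)·0.0750 - (-1.6)·0.9000) / (5.6) = 0.2839
  γ = (-7 - (-1)·0.0750 - (-1.4)·0.2839) / (4.4) = -1.4835
Iteration 2:
  α = (2 - (0.4)·0.2839 - (2.4)·-1.4835) / (4.8) = 1.1348
  β = (0 - (-2)·1.1348 - (-1.6)·-1.4835) / (5.6) = -0.0186
  γ = (-7 - (-1)·1.1348 - (-1.4)·-0.0186) / (4.4) = -1.3389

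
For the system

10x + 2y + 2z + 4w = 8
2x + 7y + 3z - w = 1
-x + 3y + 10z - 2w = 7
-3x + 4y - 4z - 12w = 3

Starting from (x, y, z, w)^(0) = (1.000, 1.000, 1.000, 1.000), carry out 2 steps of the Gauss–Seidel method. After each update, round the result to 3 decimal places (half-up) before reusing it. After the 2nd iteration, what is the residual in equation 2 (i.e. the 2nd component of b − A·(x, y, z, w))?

Iteration 1:
  x = (8 - (2)·1.000 - (2)·1.000 - (4)·1.000) / (10) = 0.000
  y = (1 - (2)·0.000 - (3)·1.000 - (-1)·1.000) / (7) = -0.143
  z = (7 - (-1)·0.000 - (3)·-0.143 - (-2)·1.000) / (10) = 0.943
  w = (3 - (-3)·0.000 - (4)·-0.143 - (-4)·0.943) / (-12) = -0.612
Iteration 2:
  x = (8 - (2)·-0.143 - (2)·0.943 - (4)·-0.612) / (10) = 0.885
  y = (1 - (2)·0.885 - (3)·0.943 - (-1)·-0.612) / (7) = -0.602
  z = (7 - (-1)·0.885 - (3)·-0.602 - (-2)·-0.612) / (10) = 0.847
  w = (3 - (-3)·0.885 - (4)·-0.602 - (-4)·0.847) / (-12) = -0.954
Residual b − A·x = (2.476, -0.051, -0.687, 0.003)

-0.051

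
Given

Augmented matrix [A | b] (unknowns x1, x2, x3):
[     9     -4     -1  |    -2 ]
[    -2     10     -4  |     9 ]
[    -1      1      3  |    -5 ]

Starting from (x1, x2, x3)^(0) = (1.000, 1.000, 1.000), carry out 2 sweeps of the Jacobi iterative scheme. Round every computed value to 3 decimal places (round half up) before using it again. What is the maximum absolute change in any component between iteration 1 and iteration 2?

Iteration 1:
  x1 = (-2 - (-4)·1.000 - (-1)·1.000) / (9) = 0.333
  x2 = (9 - (-2)·1.000 - (-4)·1.000) / (10) = 1.500
  x3 = (-5 - (-1)·1.000 - (1)·1.000) / (3) = -1.667
Iteration 2:
  x1 = (-2 - (-4)·1.500 - (-1)·-1.667) / (9) = 0.259
  x2 = (9 - (-2)·0.333 - (-4)·-1.667) / (10) = 0.300
  x3 = (-5 - (-1)·0.333 - (1)·1.500) / (3) = -2.056
Change: (-0.074, -1.200, -0.389) → max |·| = 1.200

1.200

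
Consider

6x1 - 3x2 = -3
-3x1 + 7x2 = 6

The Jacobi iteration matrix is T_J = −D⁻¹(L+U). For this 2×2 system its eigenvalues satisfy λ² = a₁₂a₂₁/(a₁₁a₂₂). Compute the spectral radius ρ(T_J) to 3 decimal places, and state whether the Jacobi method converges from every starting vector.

0.463

a₁₂a₂₁/(a₁₁a₂₂) = (-3)·(-3) / ((6)·(7)) = 0.214286
ρ = √|0.214286| = √0.214286 = 0.463
ρ < 1, so Jacobi converges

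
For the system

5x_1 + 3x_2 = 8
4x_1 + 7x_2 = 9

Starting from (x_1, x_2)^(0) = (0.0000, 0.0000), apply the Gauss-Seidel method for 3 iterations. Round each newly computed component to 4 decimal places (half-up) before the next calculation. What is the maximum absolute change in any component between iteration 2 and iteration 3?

0.0764

Iteration 1:
  x_1 = (8 - (3)·0.0000) / (5) = 1.6000
  x_2 = (9 - (4)·1.6000) / (7) = 0.3714
Iteration 2:
  x_1 = (8 - (3)·0.3714) / (5) = 1.3772
  x_2 = (9 - (4)·1.3772) / (7) = 0.4987
Iteration 3:
  x_1 = (8 - (3)·0.4987) / (5) = 1.3008
  x_2 = (9 - (4)·1.3008) / (7) = 0.5424
Change: (-0.0764, 0.0437) → max |·| = 0.0764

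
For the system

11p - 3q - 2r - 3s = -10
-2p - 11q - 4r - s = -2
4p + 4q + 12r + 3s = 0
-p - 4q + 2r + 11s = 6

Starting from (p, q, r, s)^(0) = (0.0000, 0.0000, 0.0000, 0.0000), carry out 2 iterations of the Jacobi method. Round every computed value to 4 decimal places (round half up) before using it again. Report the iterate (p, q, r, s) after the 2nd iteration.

Iteration 1:
  p = (-10 - (-3)·0.0000 - (-2)·0.0000 - (-3)·0.0000) / (11) = -0.9091
  q = (-2 - (-2)·0.0000 - (-4)·0.0000 - (-1)·0.0000) / (-11) = 0.1818
  r = (0 - (4)·0.0000 - (4)·0.0000 - (3)·0.0000) / (12) = 0.0000
  s = (6 - (-1)·0.0000 - (-4)·0.0000 - (2)·0.0000) / (11) = 0.5455
Iteration 2:
  p = (-10 - (-3)·0.1818 - (-2)·0.0000 - (-3)·0.5455) / (11) = -0.7107
  q = (-2 - (-2)·-0.9091 - (-4)·0.0000 - (-1)·0.5455) / (-11) = 0.2975
  r = (0 - (4)·-0.9091 - (4)·0.1818 - (3)·0.5455) / (12) = 0.1061
  s = (6 - (-1)·-0.9091 - (-4)·0.1818 - (2)·0.0000) / (11) = 0.5289

(-0.7107, 0.2975, 0.1061, 0.5289)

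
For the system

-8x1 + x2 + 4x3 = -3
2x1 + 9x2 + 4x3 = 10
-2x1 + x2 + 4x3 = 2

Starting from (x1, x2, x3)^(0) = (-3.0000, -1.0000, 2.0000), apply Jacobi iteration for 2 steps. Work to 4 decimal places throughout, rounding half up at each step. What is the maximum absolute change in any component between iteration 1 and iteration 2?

Iteration 1:
  x1 = (-3 - (1)·-1.0000 - (4)·2.0000) / (-8) = 1.2500
  x2 = (10 - (2)·-3.0000 - (4)·2.0000) / (9) = 0.8889
  x3 = (2 - (-2)·-3.0000 - (1)·-1.0000) / (4) = -0.7500
Iteration 2:
  x1 = (-3 - (1)·0.8889 - (4)·-0.7500) / (-8) = 0.1111
  x2 = (10 - (2)·1.2500 - (4)·-0.7500) / (9) = 1.1667
  x3 = (2 - (-2)·1.2500 - (1)·0.8889) / (4) = 0.9028
Change: (-1.1389, 0.2778, 1.6528) → max |·| = 1.6528

1.6528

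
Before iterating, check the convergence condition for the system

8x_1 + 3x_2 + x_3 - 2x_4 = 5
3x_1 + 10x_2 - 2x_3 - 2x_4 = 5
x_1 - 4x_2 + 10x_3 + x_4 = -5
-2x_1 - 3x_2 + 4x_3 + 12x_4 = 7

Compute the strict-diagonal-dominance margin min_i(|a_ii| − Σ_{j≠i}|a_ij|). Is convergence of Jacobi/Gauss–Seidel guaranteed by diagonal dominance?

2

row 1: |8| − (3+1+2) = 2
row 2: |10| − (3+2+2) = 3
row 3: |10| − (1+4+1) = 4
row 4: |12| − (2+3+4) = 3
minimum over rows = 2 → strictly diagonally dominant (convergence guaranteed)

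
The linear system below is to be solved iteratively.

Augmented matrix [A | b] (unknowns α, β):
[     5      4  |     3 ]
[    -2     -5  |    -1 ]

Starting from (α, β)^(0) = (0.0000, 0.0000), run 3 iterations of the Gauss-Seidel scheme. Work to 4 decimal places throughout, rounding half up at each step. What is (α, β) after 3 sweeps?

(0.6422, -0.0569)

Iteration 1:
  α = (3 - (4)·0.0000) / (5) = 0.6000
  β = (-1 - (-2)·0.6000) / (-5) = -0.0400
Iteration 2:
  α = (3 - (4)·-0.0400) / (5) = 0.6320
  β = (-1 - (-2)·0.6320) / (-5) = -0.0528
Iteration 3:
  α = (3 - (4)·-0.0528) / (5) = 0.6422
  β = (-1 - (-2)·0.6422) / (-5) = -0.0569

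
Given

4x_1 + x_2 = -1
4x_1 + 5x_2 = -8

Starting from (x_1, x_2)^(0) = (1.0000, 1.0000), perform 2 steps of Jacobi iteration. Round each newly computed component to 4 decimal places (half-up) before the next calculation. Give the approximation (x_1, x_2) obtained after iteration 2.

Iteration 1:
  x_1 = (-1 - (1)·1.0000) / (4) = -0.5000
  x_2 = (-8 - (4)·1.0000) / (5) = -2.4000
Iteration 2:
  x_1 = (-1 - (1)·-2.4000) / (4) = 0.3500
  x_2 = (-8 - (4)·-0.5000) / (5) = -1.2000

(0.3500, -1.2000)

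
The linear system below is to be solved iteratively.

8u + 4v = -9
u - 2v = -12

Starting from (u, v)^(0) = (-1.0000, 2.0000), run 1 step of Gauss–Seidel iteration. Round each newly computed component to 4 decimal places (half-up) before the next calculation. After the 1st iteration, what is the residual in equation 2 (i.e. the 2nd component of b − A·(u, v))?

0.0000

Iteration 1:
  u = (-9 - (4)·2.0000) / (8) = -2.1250
  v = (-12 - (1)·-2.1250) / (-2) = 4.9375
Residual b − A·x = (-11.7500, 0.0000)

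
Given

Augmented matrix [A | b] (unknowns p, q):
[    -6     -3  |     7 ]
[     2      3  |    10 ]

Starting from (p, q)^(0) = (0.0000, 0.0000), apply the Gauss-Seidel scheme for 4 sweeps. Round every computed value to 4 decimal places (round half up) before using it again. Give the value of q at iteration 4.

Iteration 1:
  p = (7 - (-3)·0.0000) / (-6) = -1.1667
  q = (10 - (2)·-1.1667) / (3) = 4.1111
Iteration 2:
  p = (7 - (-3)·4.1111) / (-6) = -3.2222
  q = (10 - (2)·-3.2222) / (3) = 5.4815
Iteration 3:
  p = (7 - (-3)·5.4815) / (-6) = -3.9074
  q = (10 - (2)·-3.9074) / (3) = 5.9383
Iteration 4:
  p = (7 - (-3)·5.9383) / (-6) = -4.1358
  q = (10 - (2)·-4.1358) / (3) = 6.0905

6.0905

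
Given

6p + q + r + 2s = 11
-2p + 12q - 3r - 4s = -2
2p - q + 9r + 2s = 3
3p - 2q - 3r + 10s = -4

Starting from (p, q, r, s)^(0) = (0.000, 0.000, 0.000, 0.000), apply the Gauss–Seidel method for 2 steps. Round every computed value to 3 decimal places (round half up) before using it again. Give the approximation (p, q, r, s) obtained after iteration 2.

Iteration 1:
  p = (11 - (1)·0.000 - (1)·0.000 - (2)·0.000) / (6) = 1.833
  q = (-2 - (-2)·1.833 - (-3)·0.000 - (-4)·0.000) / (12) = 0.139
  r = (3 - (2)·1.833 - (-1)·0.139 - (2)·0.000) / (9) = -0.059
  s = (-4 - (3)·1.833 - (-2)·0.139 - (-3)·-0.059) / (10) = -0.940
Iteration 2:
  p = (11 - (1)·0.139 - (1)·-0.059 - (2)·-0.940) / (6) = 2.133
  q = (-2 - (-2)·2.133 - (-3)·-0.059 - (-4)·-0.940) / (12) = -0.139
  r = (3 - (2)·2.133 - (-1)·-0.139 - (2)·-0.940) / (9) = 0.053
  s = (-4 - (3)·2.133 - (-2)·-0.139 - (-3)·0.053) / (10) = -1.052

(2.133, -0.139, 0.053, -1.052)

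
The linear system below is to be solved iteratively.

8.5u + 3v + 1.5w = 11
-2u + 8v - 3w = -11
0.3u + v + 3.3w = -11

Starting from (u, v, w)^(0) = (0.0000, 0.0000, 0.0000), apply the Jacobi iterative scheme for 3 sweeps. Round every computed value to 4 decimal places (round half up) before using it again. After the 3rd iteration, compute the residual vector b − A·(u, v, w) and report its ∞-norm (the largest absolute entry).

1.4165

Iteration 1:
  u = (11 - (3)·0.0000 - (1.5)·0.0000) / (8.5) = 1.2941
  v = (-11 - (-2)·0.0000 - (-3)·0.0000) / (8) = -1.3750
  w = (-11 - (0.3)·0.0000 - (1)·0.0000) / (3.3) = -3.3333
Iteration 2:
  u = (11 - (3)·-1.3750 - (1.5)·-3.3333) / (8.5) = 2.3676
  v = (-11 - (-2)·1.2941 - (-3)·-3.3333) / (8) = -2.3015
  w = (-11 - (0.3)·1.2941 - (1)·-1.3750) / (3.3) = -3.0343
Iteration 3:
  u = (11 - (3)·-2.3015 - (1.5)·-3.0343) / (8.5) = 2.6419
  v = (-11 - (-2)·2.3676 - (-3)·-3.0343) / (8) = -1.9210
  w = (-11 - (0.3)·2.3676 - (1)·-2.3015) / (3.3) = -2.8511
Residual b − A·x = (-1.4165, 1.0985, -0.4629); ∞-norm = 1.4165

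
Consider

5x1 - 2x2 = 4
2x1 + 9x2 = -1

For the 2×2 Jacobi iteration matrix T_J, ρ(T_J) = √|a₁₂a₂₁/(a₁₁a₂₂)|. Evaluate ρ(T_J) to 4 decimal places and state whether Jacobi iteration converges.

a₁₂a₂₁/(a₁₁a₂₂) = (-2)·(2) / ((5)·(9)) = -0.088889
ρ = √|-0.088889| = √0.088889 = 0.2981
ρ < 1, so Jacobi converges

0.2981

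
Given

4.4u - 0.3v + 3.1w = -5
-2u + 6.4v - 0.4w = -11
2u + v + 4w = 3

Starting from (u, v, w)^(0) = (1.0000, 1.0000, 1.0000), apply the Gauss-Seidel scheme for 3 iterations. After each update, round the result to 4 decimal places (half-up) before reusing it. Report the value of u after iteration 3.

Iteration 1:
  u = (-5 - (-0.3)·1.0000 - (3.1)·1.0000) / (4.4) = -1.7727
  v = (-11 - (-2)·-1.7727 - (-0.4)·1.0000) / (6.4) = -2.2102
  w = (3 - (2)·-1.7727 - (1)·-2.2102) / (4) = 2.1889
Iteration 2:
  u = (-5 - (-0.3)·-2.2102 - (3.1)·2.1889) / (4.4) = -2.8292
  v = (-11 - (-2)·-2.8292 - (-0.4)·2.1889) / (6.4) = -2.4661
  w = (3 - (2)·-2.8292 - (1)·-2.4661) / (4) = 2.7811
Iteration 3:
  u = (-5 - (-0.3)·-2.4661 - (3.1)·2.7811) / (4.4) = -3.2639
  v = (-11 - (-2)·-3.2639 - (-0.4)·2.7811) / (6.4) = -2.5649
  w = (3 - (2)·-3.2639 - (1)·-2.5649) / (4) = 3.0232

-3.2639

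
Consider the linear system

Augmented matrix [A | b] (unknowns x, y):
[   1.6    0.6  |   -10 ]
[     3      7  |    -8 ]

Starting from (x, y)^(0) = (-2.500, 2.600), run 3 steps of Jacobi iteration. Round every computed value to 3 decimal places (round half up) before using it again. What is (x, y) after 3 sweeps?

Iteration 1:
  x = (-10 - (0.6)·2.600) / (1.6) = -7.225
  y = (-8 - (3)·-2.500) / (7) = -0.071
Iteration 2:
  x = (-10 - (0.6)·-0.071) / (1.6) = -6.223
  y = (-8 - (3)·-7.225) / (7) = 1.954
Iteration 3:
  x = (-10 - (0.6)·1.954) / (1.6) = -6.983
  y = (-8 - (3)·-6.223) / (7) = 1.524

(-6.983, 1.524)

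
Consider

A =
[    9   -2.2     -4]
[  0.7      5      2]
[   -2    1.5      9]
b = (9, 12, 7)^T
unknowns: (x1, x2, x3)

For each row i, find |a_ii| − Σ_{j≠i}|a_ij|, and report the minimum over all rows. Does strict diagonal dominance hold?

2.3

row 1: |9| − (2.2+4) = 2.8
row 2: |5| − (0.7+2) = 2.3
row 3: |9| − (2+1.5) = 5.5
minimum over rows = 2.3 → strictly diagonally dominant (convergence guaranteed)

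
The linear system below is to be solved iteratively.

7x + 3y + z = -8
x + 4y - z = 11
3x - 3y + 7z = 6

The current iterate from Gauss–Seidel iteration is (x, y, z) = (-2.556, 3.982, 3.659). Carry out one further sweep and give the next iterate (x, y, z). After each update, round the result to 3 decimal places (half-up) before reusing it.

One sweep:
  x = (-8 - (3)·3.982 - (1)·3.659) / (7) = -3.372
  y = (11 - (1)·-3.372 - (-1)·3.659) / (4) = 4.508
  z = (6 - (3)·-3.372 - (-3)·4.508) / (7) = 4.234

(-3.372, 4.508, 4.234)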